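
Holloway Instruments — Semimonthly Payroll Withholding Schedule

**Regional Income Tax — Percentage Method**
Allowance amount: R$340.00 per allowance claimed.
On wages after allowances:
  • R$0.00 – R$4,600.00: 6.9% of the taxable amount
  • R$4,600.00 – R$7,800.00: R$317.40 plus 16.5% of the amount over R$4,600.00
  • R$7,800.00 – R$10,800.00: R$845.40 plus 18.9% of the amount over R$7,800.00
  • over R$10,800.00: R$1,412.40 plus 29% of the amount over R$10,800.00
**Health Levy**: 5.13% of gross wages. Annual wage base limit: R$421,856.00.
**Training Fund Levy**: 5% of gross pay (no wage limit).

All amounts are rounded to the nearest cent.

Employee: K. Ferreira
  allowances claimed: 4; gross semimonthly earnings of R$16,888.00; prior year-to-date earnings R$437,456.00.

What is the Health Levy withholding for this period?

Health Levy: YTD R$437,456.00 ≥ cap R$421,856.00 → R$0.00

R$0.00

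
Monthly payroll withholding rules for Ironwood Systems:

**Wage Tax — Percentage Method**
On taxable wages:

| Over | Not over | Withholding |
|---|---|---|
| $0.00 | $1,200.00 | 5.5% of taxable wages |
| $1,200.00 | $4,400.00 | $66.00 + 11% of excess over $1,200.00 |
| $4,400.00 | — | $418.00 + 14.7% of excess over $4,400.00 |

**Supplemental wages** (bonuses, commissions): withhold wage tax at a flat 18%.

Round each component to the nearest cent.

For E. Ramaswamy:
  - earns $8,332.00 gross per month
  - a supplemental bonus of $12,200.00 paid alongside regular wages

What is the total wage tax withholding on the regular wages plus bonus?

$3,192.00

Wage Tax: taxable = $8,332.00
  $418.00 + 14.7% × ($8,332.00 − $4,400.00) = $418.00 + 14.7% × $3,932.00 = $996.00
Supplemental (18% flat on bonus): 18% × $12,200.00 = $2,196.00
Total wage tax: $996.00 + $2,196.00 = $3,192.00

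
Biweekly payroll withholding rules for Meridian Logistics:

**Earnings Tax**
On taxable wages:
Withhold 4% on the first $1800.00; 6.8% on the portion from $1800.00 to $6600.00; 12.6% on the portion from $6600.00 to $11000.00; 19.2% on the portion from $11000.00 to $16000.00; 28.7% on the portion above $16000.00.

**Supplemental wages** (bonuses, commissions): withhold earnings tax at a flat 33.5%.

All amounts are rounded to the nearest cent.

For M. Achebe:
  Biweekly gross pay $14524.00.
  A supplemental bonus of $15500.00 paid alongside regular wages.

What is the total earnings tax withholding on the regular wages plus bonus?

$6821.91

Earnings Tax: taxable = $14524.00
  $952.80 + 19.2% × ($14524.00 − $11000.00) = $952.80 + 19.2% × $3524.00 = $1629.41
Supplemental (33.5% flat on bonus): 33.5% × $15500.00 = $5192.50
Total earnings tax: $1629.41 + $5192.50 = $6821.91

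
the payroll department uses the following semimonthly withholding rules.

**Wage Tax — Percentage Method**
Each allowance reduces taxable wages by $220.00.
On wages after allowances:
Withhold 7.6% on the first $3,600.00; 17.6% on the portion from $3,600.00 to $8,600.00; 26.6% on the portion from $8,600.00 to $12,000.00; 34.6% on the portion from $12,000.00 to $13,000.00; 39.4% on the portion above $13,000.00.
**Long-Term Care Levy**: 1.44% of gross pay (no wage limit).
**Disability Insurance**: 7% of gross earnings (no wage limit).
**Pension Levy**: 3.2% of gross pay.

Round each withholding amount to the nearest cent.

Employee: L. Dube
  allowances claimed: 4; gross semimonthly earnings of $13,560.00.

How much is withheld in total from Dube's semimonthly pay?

Wage Tax: taxable = $13,560.00 − 4×$220.00 = $12,680.00
  $2,058.00 + 34.6% × ($12,680.00 − $12,000.00) = $2,058.00 + 34.6% × $680.00 = $2,293.28
Long-Term Care Levy: 1.44% × $13,560.00 = $195.26
Disability Insurance: 7% × $13,560.00 = $949.20
Pension Levy: 3.2% × $13,560.00 = $433.92
Total: $2,293.28 + $195.26 + $949.20 + $433.92 = $3,871.66

$3,871.66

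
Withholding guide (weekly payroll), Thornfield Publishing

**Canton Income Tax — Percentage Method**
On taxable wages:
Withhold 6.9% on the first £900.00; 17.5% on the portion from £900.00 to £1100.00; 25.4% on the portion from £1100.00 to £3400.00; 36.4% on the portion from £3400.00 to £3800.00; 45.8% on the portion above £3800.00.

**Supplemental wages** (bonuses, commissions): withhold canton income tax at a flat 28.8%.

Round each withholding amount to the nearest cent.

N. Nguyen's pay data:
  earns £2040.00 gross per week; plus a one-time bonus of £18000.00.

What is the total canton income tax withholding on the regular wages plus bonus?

Canton Income Tax: taxable = £2040.00
  £97.10 + 25.4% × (£2040.00 − £1100.00) = £97.10 + 25.4% × £940.00 = £335.86
Supplemental (28.8% flat on bonus): 28.8% × £18000.00 = £5184.00
Total canton income tax: £335.86 + £5184.00 = £5519.86

£5519.86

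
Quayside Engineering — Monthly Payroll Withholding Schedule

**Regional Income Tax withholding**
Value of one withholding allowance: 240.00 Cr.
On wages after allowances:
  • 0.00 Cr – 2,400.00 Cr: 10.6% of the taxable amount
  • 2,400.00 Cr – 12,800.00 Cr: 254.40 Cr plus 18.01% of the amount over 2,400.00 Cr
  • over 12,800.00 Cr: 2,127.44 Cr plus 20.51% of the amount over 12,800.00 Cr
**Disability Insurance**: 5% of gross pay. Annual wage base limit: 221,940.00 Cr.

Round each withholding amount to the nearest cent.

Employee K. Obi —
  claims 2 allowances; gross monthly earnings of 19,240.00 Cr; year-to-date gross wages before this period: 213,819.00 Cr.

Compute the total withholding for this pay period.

3,755.89 Cr

Regional Income Tax: taxable = 19,240.00 Cr − 2×240.00 Cr = 18,760.00 Cr
  2,127.44 Cr + 20.51% × (18,760.00 Cr − 12,800.00 Cr) = 2,127.44 Cr + 20.51% × 5,960.00 Cr = 3,349.84 Cr
Disability Insurance: cap 221,940.00 Cr − YTD 213,819.00 Cr = 8,121.00 Cr subject; 5% × 8,121.00 Cr = 406.05 Cr
Total: 3,349.84 Cr + 406.05 Cr = 3,755.89 Cr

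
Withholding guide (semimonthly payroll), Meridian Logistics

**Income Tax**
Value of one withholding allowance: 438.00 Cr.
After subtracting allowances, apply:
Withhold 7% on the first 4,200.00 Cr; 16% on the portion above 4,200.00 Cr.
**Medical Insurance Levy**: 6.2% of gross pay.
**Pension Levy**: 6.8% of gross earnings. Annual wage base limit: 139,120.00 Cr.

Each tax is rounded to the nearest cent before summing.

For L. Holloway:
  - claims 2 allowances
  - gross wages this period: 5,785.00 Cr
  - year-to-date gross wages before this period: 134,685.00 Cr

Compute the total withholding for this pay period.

1,067.69 Cr

Income Tax: taxable = 5,785.00 Cr − 2×438.00 Cr = 4,909.00 Cr
  294.00 Cr + 16% × (4,909.00 Cr − 4,200.00 Cr) = 294.00 Cr + 16% × 709.00 Cr = 407.44 Cr
Medical Insurance Levy: 6.2% × 5,785.00 Cr = 358.67 Cr
Pension Levy: cap 139,120.00 Cr − YTD 134,685.00 Cr = 4,435.00 Cr subject; 6.8% × 4,435.00 Cr = 301.58 Cr
Total: 407.44 Cr + 358.67 Cr + 301.58 Cr = 1,067.69 Cr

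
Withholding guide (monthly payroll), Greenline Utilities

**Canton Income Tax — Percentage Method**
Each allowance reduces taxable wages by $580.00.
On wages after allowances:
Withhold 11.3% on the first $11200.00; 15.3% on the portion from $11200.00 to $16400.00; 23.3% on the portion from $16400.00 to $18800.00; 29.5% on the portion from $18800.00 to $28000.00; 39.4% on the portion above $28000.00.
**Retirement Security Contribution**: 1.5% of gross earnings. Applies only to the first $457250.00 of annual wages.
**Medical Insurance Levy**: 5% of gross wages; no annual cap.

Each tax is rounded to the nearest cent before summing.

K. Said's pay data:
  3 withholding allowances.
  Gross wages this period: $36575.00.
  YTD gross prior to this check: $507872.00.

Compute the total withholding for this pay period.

$9856.14

Canton Income Tax: taxable = $36575.00 − 3×$580.00 = $34835.00
  $5334.40 + 39.4% × ($34835.00 − $28000.00) = $5334.40 + 39.4% × $6835.00 = $8027.39
Retirement Security Contribution: YTD $507872.00 ≥ cap $457250.00 → $0.00
Medical Insurance Levy: 5% × $36575.00 = $1828.75
Total: $8027.39 + $0.00 + $1828.75 = $9856.14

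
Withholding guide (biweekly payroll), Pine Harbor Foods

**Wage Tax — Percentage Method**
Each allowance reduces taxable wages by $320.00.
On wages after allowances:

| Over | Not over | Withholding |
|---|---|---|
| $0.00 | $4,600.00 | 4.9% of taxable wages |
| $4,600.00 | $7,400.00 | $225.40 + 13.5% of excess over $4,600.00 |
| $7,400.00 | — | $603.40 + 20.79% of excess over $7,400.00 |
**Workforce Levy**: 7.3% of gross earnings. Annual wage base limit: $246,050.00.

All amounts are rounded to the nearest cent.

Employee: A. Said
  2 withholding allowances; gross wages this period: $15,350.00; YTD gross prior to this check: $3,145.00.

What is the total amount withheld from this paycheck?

$3,243.70

Wage Tax: taxable = $15,350.00 − 2×$320.00 = $14,710.00
  $603.40 + 20.79% × ($14,710.00 − $7,400.00) = $603.40 + 20.79% × $7,310.00 = $2,123.15
Workforce Levy: 7.3% × $15,350.00 = $1,120.55
Total: $2,123.15 + $1,120.55 = $3,243.70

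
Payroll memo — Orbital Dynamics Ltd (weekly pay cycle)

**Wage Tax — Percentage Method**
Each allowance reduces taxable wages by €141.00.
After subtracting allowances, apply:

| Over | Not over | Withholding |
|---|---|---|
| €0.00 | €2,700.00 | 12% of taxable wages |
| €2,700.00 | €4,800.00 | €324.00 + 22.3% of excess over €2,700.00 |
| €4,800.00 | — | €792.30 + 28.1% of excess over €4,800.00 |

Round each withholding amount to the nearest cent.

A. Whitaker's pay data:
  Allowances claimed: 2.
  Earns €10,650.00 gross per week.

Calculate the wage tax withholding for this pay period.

Wage Tax: taxable = €10,650.00 − 2×€141.00 = €10,368.00
  €792.30 + 28.1% × (€10,368.00 − €4,800.00) = €792.30 + 28.1% × €5,568.00 = €2,356.91

€2,356.91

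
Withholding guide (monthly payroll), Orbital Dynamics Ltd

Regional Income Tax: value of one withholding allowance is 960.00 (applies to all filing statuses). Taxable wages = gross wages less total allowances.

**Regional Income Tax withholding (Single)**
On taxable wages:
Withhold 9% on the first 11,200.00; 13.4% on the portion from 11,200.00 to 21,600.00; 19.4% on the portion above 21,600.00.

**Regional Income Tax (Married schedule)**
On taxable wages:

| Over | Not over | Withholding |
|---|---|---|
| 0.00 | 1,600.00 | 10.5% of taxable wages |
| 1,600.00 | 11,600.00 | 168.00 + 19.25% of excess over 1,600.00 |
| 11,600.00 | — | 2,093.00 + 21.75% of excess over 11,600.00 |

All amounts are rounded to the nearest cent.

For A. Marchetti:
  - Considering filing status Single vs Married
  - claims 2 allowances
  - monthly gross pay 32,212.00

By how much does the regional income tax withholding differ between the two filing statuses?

2,070.66

Regional Income Tax (Single): taxable = 32,212.00 − 2×960.00 = 30,292.00
  2,401.60 + 19.4% × (30,292.00 − 21,600.00) = 2,401.60 + 19.4% × 8,692.00 = 4,087.85
Regional Income Tax (Married): taxable = 32,212.00 − 2×960.00 = 30,292.00
  2,093.00 + 21.75% × (30,292.00 − 11,600.00) = 2,093.00 + 21.75% × 18,692.00 = 6,158.51
Difference: |4,087.85 − 6,158.51| = 2,070.66 (higher under Married)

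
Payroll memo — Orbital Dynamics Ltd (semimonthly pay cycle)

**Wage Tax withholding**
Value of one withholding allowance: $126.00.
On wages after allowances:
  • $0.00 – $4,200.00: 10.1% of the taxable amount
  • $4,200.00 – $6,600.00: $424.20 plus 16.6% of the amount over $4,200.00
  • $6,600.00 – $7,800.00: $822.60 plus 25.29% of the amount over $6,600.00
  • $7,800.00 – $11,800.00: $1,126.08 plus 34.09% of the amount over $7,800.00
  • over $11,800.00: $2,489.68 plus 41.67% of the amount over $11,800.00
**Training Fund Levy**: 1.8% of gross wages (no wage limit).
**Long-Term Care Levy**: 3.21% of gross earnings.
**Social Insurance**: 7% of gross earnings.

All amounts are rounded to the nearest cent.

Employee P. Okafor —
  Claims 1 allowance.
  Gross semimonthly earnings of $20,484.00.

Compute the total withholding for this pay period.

$8,515.93

Wage Tax: taxable = $20,484.00 − 1×$126.00 = $20,358.00
  $2,489.68 + 41.67% × ($20,358.00 − $11,800.00) = $2,489.68 + 41.67% × $8,558.00 = $6,055.80
Training Fund Levy: 1.8% × $20,484.00 = $368.71
Long-Term Care Levy: 3.21% × $20,484.00 = $657.54
Social Insurance: 7% × $20,484.00 = $1,433.88
Total: $6,055.80 + $368.71 + $657.54 + $1,433.88 = $8,515.93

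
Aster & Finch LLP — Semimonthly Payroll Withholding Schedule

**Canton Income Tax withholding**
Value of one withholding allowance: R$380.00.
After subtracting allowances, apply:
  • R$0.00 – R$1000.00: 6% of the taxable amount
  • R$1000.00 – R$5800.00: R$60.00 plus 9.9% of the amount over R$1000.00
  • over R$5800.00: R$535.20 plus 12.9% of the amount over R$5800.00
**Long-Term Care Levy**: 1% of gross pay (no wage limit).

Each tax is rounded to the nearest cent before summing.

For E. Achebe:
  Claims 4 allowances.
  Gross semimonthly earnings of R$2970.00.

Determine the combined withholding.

R$134.25

Canton Income Tax: taxable = R$2970.00 − 4×R$380.00 = R$1450.00
  R$60.00 + 9.9% × (R$1450.00 − R$1000.00) = R$60.00 + 9.9% × R$450.00 = R$104.55
Long-Term Care Levy: 1% × R$2970.00 = R$29.70
Total: R$104.55 + R$29.70 = R$134.25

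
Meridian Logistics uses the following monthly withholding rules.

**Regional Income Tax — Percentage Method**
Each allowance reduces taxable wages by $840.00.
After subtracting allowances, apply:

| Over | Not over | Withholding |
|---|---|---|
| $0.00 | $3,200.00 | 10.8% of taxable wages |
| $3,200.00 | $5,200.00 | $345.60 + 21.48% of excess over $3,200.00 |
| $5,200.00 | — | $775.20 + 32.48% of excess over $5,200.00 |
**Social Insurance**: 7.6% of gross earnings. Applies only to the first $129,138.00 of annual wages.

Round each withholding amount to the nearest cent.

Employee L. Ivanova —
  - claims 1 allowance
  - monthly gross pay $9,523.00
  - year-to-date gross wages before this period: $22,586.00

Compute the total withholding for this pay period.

$2,630.23

Regional Income Tax: taxable = $9,523.00 − 1×$840.00 = $8,683.00
  $775.20 + 32.48% × ($8,683.00 − $5,200.00) = $775.20 + 32.48% × $3,483.00 = $1,906.48
Social Insurance: 7.6% × $9,523.00 = $723.75
Total: $1,906.48 + $723.75 = $2,630.23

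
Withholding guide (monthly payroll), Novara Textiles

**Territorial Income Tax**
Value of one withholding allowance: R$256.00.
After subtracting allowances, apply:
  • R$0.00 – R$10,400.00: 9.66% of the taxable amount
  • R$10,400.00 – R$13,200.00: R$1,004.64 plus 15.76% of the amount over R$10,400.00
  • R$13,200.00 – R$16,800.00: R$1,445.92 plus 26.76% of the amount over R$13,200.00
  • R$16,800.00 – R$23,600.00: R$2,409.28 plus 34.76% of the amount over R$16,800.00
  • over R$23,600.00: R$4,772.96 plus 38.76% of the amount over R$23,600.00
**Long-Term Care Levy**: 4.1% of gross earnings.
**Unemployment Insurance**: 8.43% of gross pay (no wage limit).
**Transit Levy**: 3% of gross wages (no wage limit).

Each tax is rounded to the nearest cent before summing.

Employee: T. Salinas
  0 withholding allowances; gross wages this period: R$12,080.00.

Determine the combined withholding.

Territorial Income Tax: taxable = R$12,080.00
  R$1,004.64 + 15.76% × (R$12,080.00 − R$10,400.00) = R$1,004.64 + 15.76% × R$1,680.00 = R$1,269.41
Long-Term Care Levy: 4.1% × R$12,080.00 = R$495.28
Unemployment Insurance: 8.43% × R$12,080.00 = R$1,018.34
Transit Levy: 3% × R$12,080.00 = R$362.40
Total: R$1,269.41 + R$495.28 + R$1,018.34 + R$362.40 = R$3,145.43

R$3,145.43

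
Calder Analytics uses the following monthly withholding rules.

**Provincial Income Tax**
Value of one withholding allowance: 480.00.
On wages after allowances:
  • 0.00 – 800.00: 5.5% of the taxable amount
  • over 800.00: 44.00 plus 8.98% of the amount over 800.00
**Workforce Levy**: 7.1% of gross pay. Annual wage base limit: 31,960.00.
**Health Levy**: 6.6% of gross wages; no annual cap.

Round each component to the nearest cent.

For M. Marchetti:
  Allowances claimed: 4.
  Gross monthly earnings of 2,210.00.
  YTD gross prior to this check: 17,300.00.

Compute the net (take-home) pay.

1,891.28

Provincial Income Tax: taxable = 2,210.00 − 4×480.00 = 290.00
  5.5% × 290.00 = 15.95
Workforce Levy: 7.1% × 2,210.00 = 156.91
Health Levy: 6.6% × 2,210.00 = 145.86
Total withheld: 15.95 + 156.91 + 145.86 = 318.72
Net pay: 2,210.00 − 318.72 = 1,891.28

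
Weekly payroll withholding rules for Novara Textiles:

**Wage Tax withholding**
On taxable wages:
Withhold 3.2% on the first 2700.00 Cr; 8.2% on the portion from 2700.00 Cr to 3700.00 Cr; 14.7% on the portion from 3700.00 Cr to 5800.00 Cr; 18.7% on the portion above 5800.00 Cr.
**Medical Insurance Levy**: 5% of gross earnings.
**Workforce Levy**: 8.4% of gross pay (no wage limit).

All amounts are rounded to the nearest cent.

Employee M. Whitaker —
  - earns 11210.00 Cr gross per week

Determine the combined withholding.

2990.91 Cr

Wage Tax: taxable = 11210.00 Cr
  477.10 Cr + 18.7% × (11210.00 Cr − 5800.00 Cr) = 477.10 Cr + 18.7% × 5410.00 Cr = 1488.77 Cr
Medical Insurance Levy: 5% × 11210.00 Cr = 560.50 Cr
Workforce Levy: 8.4% × 11210.00 Cr = 941.64 Cr
Total: 1488.77 Cr + 560.50 Cr + 941.64 Cr = 2990.91 Cr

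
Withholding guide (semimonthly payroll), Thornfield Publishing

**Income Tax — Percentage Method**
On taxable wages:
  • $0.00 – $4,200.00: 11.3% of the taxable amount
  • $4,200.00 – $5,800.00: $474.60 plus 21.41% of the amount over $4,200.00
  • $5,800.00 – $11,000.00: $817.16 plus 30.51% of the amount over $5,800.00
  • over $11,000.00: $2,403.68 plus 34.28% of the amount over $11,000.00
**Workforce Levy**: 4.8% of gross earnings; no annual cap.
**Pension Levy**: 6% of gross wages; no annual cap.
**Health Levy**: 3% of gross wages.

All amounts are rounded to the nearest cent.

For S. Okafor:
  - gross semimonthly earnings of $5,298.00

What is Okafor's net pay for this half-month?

$3,857.20

Income Tax: taxable = $5,298.00
  $474.60 + 21.41% × ($5,298.00 − $4,200.00) = $474.60 + 21.41% × $1,098.00 = $709.68
Workforce Levy: 4.8% × $5,298.00 = $254.30
Pension Levy: 6% × $5,298.00 = $317.88
Health Levy: 3% × $5,298.00 = $158.94
Total withheld: $709.68 + $254.30 + $317.88 + $158.94 = $1,440.80
Net pay: $5,298.00 − $1,440.80 = $3,857.20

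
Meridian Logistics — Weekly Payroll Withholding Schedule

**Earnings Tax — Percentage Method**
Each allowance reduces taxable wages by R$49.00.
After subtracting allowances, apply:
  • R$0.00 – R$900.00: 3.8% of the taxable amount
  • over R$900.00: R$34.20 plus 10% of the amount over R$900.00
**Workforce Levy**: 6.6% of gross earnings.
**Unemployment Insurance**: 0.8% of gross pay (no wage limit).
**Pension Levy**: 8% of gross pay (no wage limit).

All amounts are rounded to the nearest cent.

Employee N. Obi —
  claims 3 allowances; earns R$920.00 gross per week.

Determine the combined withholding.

R$171.05

Earnings Tax: taxable = R$920.00 − 3×R$49.00 = R$773.00
  3.8% × R$773.00 = R$29.37
Workforce Levy: 6.6% × R$920.00 = R$60.72
Unemployment Insurance: 0.8% × R$920.00 = R$7.36
Pension Levy: 8% × R$920.00 = R$73.60
Total: R$29.37 + R$60.72 + R$7.36 + R$73.60 = R$171.05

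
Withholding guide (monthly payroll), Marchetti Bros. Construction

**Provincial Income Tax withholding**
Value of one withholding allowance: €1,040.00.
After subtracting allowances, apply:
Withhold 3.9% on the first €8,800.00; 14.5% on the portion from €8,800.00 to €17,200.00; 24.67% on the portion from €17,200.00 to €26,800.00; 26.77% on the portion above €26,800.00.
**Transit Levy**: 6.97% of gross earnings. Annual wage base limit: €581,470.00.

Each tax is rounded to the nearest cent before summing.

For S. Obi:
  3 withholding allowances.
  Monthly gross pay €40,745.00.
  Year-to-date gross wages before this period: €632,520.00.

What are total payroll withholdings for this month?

Provincial Income Tax: taxable = €40,745.00 − 3×€1,040.00 = €37,625.00
  €3,929.52 + 26.77% × (€37,625.00 − €26,800.00) = €3,929.52 + 26.77% × €10,825.00 = €6,827.37
Transit Levy: YTD €632,520.00 ≥ cap €581,470.00 → €0.00
Total: €6,827.37 + €0.00 = €6,827.37

€6,827.37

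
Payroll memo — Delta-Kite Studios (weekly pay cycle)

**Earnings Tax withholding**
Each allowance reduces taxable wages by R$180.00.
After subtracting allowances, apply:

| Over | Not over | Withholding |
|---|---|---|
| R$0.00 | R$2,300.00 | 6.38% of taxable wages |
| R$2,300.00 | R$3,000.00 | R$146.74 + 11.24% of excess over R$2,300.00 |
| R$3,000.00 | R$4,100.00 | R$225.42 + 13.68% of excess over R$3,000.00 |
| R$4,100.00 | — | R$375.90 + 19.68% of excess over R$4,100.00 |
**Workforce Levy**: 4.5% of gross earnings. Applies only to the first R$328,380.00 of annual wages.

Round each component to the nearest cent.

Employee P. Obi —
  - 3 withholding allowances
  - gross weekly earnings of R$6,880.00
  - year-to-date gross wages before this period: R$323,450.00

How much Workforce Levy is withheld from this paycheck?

Workforce Levy: cap R$328,380.00 − YTD R$323,450.00 = R$4,930.00 subject; 4.5% × R$4,930.00 = R$221.85

R$221.85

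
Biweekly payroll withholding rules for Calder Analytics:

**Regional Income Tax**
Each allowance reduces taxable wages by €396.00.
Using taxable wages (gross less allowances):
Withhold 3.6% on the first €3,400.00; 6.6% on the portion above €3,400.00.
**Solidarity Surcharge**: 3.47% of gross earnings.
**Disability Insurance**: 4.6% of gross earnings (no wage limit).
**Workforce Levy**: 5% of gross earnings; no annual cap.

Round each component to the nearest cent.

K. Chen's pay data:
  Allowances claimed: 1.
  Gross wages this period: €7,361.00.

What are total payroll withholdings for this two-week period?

€1,319.78

Regional Income Tax: taxable = €7,361.00 − 1×€396.00 = €6,965.00
  €122.40 + 6.6% × (€6,965.00 − €3,400.00) = €122.40 + 6.6% × €3,565.00 = €357.69
Solidarity Surcharge: 3.47% × €7,361.00 = €255.43
Disability Insurance: 4.6% × €7,361.00 = €338.61
Workforce Levy: 5% × €7,361.00 = €368.05
Total: €357.69 + €255.43 + €338.61 + €368.05 = €1,319.78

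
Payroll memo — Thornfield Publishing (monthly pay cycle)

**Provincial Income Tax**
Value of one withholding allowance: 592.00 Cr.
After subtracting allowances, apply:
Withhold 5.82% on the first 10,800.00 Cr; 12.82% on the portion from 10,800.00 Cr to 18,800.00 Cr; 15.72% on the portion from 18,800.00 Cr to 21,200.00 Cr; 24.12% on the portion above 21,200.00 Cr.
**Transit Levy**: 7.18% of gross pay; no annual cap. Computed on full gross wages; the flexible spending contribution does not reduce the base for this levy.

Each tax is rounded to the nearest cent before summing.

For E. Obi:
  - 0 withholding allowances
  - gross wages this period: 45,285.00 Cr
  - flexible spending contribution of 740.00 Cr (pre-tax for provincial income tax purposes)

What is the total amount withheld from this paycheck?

Provincial Income Tax: taxable = 45,285.00 Cr − 740.00 Cr = 44,545.00 Cr
  2,031.44 Cr + 24.12% × (44,545.00 Cr − 21,200.00 Cr) = 2,031.44 Cr + 24.12% × 23,345.00 Cr = 7,662.25 Cr
Transit Levy: 7.18% × 45,285.00 Cr = 3,251.46 Cr
Total: 7,662.25 Cr + 3,251.46 Cr = 10,913.71 Cr

10,913.71 Cr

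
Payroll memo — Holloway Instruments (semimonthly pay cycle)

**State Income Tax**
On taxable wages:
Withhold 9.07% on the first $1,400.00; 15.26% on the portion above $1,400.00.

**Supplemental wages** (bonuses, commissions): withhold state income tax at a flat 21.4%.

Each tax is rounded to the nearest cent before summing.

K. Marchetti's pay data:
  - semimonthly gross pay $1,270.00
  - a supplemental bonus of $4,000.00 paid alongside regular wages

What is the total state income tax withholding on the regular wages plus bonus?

State Income Tax: taxable = $1,270.00
  9.07% × $1,270.00 = $115.19
Supplemental (21.4% flat on bonus): 21.4% × $4,000.00 = $856.00
Total state income tax: $115.19 + $856.00 = $971.19

$971.19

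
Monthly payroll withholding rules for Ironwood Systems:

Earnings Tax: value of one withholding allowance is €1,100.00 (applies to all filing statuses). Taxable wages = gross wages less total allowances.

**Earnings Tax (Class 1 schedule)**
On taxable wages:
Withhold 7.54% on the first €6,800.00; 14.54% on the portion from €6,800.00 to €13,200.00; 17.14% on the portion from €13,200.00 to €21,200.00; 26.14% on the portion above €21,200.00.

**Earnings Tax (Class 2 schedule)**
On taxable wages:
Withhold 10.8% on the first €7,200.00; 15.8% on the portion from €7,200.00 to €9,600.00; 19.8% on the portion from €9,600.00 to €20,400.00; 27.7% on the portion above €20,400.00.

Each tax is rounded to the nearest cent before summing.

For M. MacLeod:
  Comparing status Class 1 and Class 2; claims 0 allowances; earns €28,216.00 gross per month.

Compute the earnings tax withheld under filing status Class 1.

€4,648.46

Earnings Tax (Class 1): taxable = €28,216.00
  €2,814.48 + 26.14% × (€28,216.00 − €21,200.00) = €2,814.48 + 26.14% × €7,016.00 = €4,648.46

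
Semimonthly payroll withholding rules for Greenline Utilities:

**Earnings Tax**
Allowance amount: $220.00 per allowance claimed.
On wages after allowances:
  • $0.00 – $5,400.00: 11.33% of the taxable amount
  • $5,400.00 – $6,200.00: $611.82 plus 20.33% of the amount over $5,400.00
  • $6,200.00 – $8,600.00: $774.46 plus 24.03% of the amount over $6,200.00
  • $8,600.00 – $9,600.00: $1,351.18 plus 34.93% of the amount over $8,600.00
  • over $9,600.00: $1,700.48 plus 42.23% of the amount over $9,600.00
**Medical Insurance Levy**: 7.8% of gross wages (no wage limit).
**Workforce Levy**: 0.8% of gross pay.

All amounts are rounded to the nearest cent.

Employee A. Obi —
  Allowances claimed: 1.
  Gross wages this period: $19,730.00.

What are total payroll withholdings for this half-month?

$7,582.25

Earnings Tax: taxable = $19,730.00 − 1×$220.00 = $19,510.00
  $1,700.48 + 42.23% × ($19,510.00 − $9,600.00) = $1,700.48 + 42.23% × $9,910.00 = $5,885.47
Medical Insurance Levy: 7.8% × $19,730.00 = $1,538.94
Workforce Levy: 0.8% × $19,730.00 = $157.84
Total: $5,885.47 + $1,538.94 + $157.84 = $7,582.25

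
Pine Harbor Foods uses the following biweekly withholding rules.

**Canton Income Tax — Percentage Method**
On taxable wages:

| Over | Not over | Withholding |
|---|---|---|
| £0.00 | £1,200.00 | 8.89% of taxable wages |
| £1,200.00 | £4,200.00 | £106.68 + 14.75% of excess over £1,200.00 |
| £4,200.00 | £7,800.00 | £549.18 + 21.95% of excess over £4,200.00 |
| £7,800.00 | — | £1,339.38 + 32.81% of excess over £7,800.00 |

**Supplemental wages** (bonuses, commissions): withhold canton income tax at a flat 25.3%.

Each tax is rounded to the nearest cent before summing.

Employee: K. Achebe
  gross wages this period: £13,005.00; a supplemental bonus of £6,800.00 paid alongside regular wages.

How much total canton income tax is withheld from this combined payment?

£4,767.54

Canton Income Tax: taxable = £13,005.00
  £1,339.38 + 32.81% × (£13,005.00 − £7,800.00) = £1,339.38 + 32.81% × £5,205.00 = £3,047.14
Supplemental (25.3% flat on bonus): 25.3% × £6,800.00 = £1,720.40
Total canton income tax: £3,047.14 + £1,720.40 = £4,767.54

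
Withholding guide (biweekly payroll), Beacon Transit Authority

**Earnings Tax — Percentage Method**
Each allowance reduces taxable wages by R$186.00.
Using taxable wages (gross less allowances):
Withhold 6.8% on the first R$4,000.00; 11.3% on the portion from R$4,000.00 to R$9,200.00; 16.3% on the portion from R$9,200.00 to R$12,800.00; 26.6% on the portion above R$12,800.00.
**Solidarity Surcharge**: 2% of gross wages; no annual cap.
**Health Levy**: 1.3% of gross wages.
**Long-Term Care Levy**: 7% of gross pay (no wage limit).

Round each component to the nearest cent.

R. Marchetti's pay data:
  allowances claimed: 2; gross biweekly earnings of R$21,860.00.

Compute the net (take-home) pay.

Earnings Tax: taxable = R$21,860.00 − 2×R$186.00 = R$21,488.00
  R$1,446.40 + 26.6% × (R$21,488.00 − R$12,800.00) = R$1,446.40 + 26.6% × R$8,688.00 = R$3,757.41
Solidarity Surcharge: 2% × R$21,860.00 = R$437.20
Health Levy: 1.3% × R$21,860.00 = R$284.18
Long-Term Care Levy: 7% × R$21,860.00 = R$1,530.20
Total withheld: R$3,757.41 + R$437.20 + R$284.18 + R$1,530.20 = R$6,008.99
Net pay: R$21,860.00 − R$6,008.99 = R$15,851.01

R$15,851.01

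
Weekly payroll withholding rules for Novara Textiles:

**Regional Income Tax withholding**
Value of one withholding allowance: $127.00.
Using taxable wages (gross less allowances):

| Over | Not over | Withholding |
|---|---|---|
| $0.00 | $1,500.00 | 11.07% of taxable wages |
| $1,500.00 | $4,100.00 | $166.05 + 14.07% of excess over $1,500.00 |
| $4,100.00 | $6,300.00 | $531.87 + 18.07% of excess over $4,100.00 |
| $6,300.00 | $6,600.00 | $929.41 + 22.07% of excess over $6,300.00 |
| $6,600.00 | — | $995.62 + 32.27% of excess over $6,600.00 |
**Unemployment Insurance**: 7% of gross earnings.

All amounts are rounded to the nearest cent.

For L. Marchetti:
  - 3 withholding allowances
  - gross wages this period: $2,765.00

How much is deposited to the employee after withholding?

$2,281.02

Regional Income Tax: taxable = $2,765.00 − 3×$127.00 = $2,384.00
  $166.05 + 14.07% × ($2,384.00 − $1,500.00) = $166.05 + 14.07% × $884.00 = $290.43
Unemployment Insurance: 7% × $2,765.00 = $193.55
Total withheld: $290.43 + $193.55 = $483.98
Net pay: $2,765.00 − $483.98 = $2,281.02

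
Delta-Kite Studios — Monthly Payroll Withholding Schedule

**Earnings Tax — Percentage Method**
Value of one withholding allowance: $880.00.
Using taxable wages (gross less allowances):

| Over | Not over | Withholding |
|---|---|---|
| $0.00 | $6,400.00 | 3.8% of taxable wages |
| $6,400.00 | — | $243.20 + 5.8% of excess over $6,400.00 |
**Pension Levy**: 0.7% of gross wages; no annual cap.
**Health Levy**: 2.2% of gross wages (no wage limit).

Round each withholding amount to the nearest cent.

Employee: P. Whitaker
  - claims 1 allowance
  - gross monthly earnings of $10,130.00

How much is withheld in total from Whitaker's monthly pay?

Earnings Tax: taxable = $10,130.00 − 1×$880.00 = $9,250.00
  $243.20 + 5.8% × ($9,250.00 − $6,400.00) = $243.20 + 5.8% × $2,850.00 = $408.50
Pension Levy: 0.7% × $10,130.00 = $70.91
Health Levy: 2.2% × $10,130.00 = $222.86
Total: $408.50 + $70.91 + $222.86 = $702.27

$702.27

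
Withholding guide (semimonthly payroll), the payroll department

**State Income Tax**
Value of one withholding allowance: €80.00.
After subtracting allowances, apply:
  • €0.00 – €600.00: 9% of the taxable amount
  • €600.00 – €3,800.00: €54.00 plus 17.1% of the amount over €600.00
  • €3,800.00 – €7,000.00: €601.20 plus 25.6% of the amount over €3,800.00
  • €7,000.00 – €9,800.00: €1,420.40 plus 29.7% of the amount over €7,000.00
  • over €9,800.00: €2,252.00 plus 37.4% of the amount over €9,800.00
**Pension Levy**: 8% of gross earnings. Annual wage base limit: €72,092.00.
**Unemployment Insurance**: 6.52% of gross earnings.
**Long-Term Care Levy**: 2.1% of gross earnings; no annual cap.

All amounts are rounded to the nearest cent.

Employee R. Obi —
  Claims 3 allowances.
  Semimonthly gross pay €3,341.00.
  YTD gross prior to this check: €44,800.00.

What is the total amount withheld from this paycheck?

State Income Tax: taxable = €3,341.00 − 3×€80.00 = €3,101.00
  €54.00 + 17.1% × (€3,101.00 − €600.00) = €54.00 + 17.1% × €2,501.00 = €481.67
Pension Levy: 8% × €3,341.00 = €267.28
Unemployment Insurance: 6.52% × €3,341.00 = €217.83
Long-Term Care Levy: 2.1% × €3,341.00 = €70.16
Total: €481.67 + €267.28 + €217.83 + €70.16 = €1,036.94

€1,036.94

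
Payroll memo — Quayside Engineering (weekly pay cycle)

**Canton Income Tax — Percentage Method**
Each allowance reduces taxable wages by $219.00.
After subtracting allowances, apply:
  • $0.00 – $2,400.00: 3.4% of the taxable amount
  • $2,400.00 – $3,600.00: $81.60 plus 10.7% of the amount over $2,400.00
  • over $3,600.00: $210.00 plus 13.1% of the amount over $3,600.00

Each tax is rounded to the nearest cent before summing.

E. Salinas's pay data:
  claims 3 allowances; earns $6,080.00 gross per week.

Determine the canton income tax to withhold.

Canton Income Tax: taxable = $6,080.00 − 3×$219.00 = $5,423.00
  $210.00 + 13.1% × ($5,423.00 − $3,600.00) = $210.00 + 13.1% × $1,823.00 = $448.81

$448.81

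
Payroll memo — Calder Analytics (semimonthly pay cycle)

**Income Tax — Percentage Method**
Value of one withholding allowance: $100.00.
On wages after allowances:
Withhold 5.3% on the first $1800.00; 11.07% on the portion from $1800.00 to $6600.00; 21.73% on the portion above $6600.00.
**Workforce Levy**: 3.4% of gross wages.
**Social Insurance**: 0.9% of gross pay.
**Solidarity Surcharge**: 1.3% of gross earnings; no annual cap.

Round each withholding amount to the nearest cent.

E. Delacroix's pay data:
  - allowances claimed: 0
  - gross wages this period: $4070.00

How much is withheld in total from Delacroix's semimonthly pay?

Income Tax: taxable = $4070.00
  $95.40 + 11.07% × ($4070.00 − $1800.00) = $95.40 + 11.07% × $2270.00 = $346.69
Workforce Levy: 3.4% × $4070.00 = $138.38
Social Insurance: 0.9% × $4070.00 = $36.63
Solidarity Surcharge: 1.3% × $4070.00 = $52.91
Total: $346.69 + $138.38 + $36.63 + $52.91 = $574.61

$574.61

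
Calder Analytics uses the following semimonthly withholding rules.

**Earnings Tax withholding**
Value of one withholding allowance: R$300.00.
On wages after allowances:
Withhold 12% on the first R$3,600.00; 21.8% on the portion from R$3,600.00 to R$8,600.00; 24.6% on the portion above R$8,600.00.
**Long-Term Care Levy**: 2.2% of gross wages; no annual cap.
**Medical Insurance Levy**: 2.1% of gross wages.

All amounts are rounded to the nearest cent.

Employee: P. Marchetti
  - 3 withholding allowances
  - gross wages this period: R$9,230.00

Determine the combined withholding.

Earnings Tax: taxable = R$9,230.00 − 3×R$300.00 = R$8,330.00
  R$432.00 + 21.8% × (R$8,330.00 − R$3,600.00) = R$432.00 + 21.8% × R$4,730.00 = R$1,463.14
Long-Term Care Levy: 2.2% × R$9,230.00 = R$203.06
Medical Insurance Levy: 2.1% × R$9,230.00 = R$193.83
Total: R$1,463.14 + R$203.06 + R$193.83 = R$1,860.03

R$1,860.03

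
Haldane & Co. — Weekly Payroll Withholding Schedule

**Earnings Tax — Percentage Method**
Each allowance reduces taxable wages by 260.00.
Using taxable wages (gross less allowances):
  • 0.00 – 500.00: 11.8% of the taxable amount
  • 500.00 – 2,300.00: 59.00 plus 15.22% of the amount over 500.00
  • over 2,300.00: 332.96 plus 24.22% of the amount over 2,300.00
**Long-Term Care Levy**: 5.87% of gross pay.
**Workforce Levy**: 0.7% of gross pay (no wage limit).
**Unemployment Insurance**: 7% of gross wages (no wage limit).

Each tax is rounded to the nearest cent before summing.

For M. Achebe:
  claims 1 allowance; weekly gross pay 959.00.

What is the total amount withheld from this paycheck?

Earnings Tax: taxable = 959.00 − 1×260.00 = 699.00
  59.00 + 15.22% × (699.00 − 500.00) = 59.00 + 15.22% × 199.00 = 89.29
Long-Term Care Levy: 5.87% × 959.00 = 56.29
Workforce Levy: 0.7% × 959.00 = 6.71
Unemployment Insurance: 7% × 959.00 = 67.13
Total: 89.29 + 56.29 + 6.71 + 67.13 = 219.42

219.42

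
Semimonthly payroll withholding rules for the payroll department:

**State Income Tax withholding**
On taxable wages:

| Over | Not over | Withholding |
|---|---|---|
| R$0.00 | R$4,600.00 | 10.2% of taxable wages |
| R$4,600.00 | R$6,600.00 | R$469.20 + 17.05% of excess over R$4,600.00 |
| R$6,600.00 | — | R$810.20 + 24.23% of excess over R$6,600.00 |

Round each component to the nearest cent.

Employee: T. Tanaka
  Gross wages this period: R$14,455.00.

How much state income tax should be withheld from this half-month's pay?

State Income Tax: taxable = R$14,455.00
  R$810.20 + 24.23% × (R$14,455.00 − R$6,600.00) = R$810.20 + 24.23% × R$7,855.00 = R$2,713.47

R$2,713.47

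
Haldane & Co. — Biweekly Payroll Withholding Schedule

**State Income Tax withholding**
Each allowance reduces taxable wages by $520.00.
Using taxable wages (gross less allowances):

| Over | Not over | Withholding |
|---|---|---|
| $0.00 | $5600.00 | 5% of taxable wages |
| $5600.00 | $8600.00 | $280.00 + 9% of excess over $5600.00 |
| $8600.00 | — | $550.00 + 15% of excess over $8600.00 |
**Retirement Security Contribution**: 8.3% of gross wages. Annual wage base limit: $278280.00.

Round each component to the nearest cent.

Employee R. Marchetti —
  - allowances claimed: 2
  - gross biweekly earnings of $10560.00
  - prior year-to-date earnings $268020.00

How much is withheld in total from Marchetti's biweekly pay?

State Income Tax: taxable = $10560.00 − 2×$520.00 = $9520.00
  $550.00 + 15% × ($9520.00 − $8600.00) = $550.00 + 15% × $920.00 = $688.00
Retirement Security Contribution: cap $278280.00 − YTD $268020.00 = $10260.00 subject; 8.3% × $10260.00 = $851.58
Total: $688.00 + $851.58 = $1539.58

$1539.58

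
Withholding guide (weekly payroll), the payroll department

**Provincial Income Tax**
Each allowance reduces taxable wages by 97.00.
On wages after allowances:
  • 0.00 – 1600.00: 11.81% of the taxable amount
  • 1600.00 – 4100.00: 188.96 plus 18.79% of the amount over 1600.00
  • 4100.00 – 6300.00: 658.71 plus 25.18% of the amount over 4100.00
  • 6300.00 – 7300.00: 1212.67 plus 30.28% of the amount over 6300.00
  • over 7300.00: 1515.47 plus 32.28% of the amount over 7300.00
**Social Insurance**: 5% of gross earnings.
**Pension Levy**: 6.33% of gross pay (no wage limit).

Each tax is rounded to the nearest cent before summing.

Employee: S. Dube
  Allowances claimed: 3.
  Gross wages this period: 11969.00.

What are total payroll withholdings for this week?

4284.78

Provincial Income Tax: taxable = 11969.00 − 3×97.00 = 11678.00
  1515.47 + 32.28% × (11678.00 − 7300.00) = 1515.47 + 32.28% × 4378.00 = 2928.69
Social Insurance: 5% × 11969.00 = 598.45
Pension Levy: 6.33% × 11969.00 = 757.64
Total: 2928.69 + 598.45 + 757.64 = 4284.78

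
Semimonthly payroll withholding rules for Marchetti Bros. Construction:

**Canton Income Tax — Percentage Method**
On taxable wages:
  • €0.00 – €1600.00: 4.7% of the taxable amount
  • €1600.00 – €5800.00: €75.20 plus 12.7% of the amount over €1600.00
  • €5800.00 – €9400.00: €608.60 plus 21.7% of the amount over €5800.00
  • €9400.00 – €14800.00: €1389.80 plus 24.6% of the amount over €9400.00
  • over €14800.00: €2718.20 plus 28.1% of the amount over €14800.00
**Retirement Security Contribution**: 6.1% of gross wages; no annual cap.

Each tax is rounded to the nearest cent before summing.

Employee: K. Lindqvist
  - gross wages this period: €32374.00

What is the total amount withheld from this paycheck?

€9631.30

Canton Income Tax: taxable = €32374.00
  €2718.20 + 28.1% × (€32374.00 − €14800.00) = €2718.20 + 28.1% × €17574.00 = €7656.49
Retirement Security Contribution: 6.1% × €32374.00 = €1974.81
Total: €7656.49 + €1974.81 = €9631.30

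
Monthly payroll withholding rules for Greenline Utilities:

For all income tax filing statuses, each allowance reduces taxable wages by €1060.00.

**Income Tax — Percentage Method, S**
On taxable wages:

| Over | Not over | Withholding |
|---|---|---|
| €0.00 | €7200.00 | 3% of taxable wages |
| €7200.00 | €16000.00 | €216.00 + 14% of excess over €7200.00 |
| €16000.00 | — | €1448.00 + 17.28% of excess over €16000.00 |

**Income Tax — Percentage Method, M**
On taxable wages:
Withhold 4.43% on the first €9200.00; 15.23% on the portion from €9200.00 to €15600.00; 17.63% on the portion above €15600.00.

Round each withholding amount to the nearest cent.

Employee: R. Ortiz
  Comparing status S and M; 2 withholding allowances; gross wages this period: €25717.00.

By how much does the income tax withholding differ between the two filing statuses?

Income Tax (S): taxable = €25717.00 − 2×€1060.00 = €23597.00
  €1448.00 + 17.28% × (€23597.00 − €16000.00) = €1448.00 + 17.28% × €7597.00 = €2760.76
Income Tax (M): taxable = €25717.00 − 2×€1060.00 = €23597.00
  €1382.28 + 17.63% × (€23597.00 − €15600.00) = €1382.28 + 17.63% × €7997.00 = €2792.15
Difference: |€2760.76 − €2792.15| = €31.39 (higher under M)

€31.39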